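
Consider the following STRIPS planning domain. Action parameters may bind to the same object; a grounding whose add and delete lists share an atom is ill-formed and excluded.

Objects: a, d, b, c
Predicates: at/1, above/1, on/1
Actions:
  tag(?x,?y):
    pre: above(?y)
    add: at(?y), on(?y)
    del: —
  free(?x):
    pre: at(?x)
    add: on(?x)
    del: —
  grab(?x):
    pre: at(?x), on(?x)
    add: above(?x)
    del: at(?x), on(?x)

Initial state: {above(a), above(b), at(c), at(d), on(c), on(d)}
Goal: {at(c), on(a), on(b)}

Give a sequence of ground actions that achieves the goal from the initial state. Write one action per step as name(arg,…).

1. tag(a,a)  →  {above(a), above(b), at(a), at(c), at(d), on(a), on(c), on(d)}
2. tag(a,b)  →  {above(a), above(b), at(a), at(b), at(c), at(d), on(a), on(b), on(c), on(d)}

tag(a,a); tag(a,b)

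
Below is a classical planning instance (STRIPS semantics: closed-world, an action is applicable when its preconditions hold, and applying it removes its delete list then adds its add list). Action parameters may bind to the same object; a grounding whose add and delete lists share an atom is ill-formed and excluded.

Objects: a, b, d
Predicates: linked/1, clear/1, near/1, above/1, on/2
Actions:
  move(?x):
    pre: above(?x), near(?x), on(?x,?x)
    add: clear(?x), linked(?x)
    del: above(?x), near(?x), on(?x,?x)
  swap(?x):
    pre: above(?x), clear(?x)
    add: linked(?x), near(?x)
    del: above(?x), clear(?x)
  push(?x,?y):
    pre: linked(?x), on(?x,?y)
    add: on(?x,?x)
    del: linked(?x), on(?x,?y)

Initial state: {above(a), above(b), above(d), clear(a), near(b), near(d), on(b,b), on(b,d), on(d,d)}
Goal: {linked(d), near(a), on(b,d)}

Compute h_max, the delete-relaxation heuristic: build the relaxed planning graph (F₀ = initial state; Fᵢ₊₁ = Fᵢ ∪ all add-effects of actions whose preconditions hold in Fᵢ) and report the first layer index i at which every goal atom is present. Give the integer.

1

F0 = init (9 atoms)
F1 = F0 ∪ {clear(b), clear(d), linked(a), linked(b), linked(d), near(a)}  (15 atoms)
goal ⊆ F1  ⇒  h_max = 1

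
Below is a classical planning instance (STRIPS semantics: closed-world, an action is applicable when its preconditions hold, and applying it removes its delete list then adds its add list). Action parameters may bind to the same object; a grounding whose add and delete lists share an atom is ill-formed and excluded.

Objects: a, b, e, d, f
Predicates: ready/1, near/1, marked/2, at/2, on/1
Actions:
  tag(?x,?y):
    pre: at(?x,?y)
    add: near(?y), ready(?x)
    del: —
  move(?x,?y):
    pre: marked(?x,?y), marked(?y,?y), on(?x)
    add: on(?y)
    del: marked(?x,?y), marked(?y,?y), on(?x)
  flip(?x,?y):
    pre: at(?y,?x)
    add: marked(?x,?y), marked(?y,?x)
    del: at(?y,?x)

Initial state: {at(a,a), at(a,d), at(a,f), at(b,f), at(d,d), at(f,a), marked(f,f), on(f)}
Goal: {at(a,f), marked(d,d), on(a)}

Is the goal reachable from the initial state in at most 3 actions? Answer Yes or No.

1. flip(a,a)  →  {at(a,d), at(a,f), at(b,f), at(d,d), at(f,a), marked(a,a), marked(f,f), on(f)}
2. flip(a,f)  →  {at(a,d), at(a,f), at(b,f), at(d,d), marked(a,a), marked(a,f), marked(f,a), marked(f,f), on(f)}
3. move(f,a)  →  {at(a,d), at(a,f), at(b,f), at(d,d), marked(a,f), marked(f,f), on(a)}
4. flip(d,d)  →  {at(a,d), at(a,f), at(b,f), marked(a,f), marked(d,d), marked(f,f), on(a)}
optimal plan length = 4; 4 > 3

No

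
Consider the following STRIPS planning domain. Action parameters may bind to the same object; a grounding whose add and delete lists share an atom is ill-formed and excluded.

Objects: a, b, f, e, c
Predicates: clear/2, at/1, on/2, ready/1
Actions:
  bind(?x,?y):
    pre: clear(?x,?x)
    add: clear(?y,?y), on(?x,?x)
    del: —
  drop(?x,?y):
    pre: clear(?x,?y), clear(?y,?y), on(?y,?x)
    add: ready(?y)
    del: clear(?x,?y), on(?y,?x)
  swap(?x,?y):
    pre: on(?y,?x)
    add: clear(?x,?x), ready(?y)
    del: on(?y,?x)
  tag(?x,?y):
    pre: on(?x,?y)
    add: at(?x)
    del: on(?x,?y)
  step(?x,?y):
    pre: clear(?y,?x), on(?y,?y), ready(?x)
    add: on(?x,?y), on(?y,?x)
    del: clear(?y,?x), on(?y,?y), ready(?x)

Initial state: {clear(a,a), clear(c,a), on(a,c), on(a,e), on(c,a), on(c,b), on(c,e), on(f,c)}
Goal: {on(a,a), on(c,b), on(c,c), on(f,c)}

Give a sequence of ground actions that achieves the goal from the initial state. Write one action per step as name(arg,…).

bind(a,c); bind(c,a)

1. bind(a,c)  →  {clear(a,a), clear(c,a), clear(c,c), on(a,a), on(a,c), on(a,e), on(c,a), on(c,b), on(c,e), on(f,c)}
2. bind(c,a)  →  {clear(a,a), clear(c,a), clear(c,c), on(a,a), on(a,c), on(a,e), on(c,a), on(c,b), on(c,c), on(c,e), on(f,c)}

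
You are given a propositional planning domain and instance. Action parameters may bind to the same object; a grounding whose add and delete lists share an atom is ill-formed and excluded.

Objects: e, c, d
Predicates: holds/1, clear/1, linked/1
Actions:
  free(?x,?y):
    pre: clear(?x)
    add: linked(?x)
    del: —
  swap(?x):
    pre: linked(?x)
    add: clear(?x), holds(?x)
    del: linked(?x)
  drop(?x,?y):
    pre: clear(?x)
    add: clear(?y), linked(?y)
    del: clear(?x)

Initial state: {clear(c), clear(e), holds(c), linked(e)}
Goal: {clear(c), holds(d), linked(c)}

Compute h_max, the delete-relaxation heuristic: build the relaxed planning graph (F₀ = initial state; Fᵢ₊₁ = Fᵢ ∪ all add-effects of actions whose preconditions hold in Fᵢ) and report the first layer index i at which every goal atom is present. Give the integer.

F0 = init (4 atoms)
F1 = F0 ∪ {clear(d), holds(e), linked(c), linked(d)}  (8 atoms)
F2 = F1 ∪ {holds(d)}  (9 atoms)
goal ⊆ F2  ⇒  h_max = 2

2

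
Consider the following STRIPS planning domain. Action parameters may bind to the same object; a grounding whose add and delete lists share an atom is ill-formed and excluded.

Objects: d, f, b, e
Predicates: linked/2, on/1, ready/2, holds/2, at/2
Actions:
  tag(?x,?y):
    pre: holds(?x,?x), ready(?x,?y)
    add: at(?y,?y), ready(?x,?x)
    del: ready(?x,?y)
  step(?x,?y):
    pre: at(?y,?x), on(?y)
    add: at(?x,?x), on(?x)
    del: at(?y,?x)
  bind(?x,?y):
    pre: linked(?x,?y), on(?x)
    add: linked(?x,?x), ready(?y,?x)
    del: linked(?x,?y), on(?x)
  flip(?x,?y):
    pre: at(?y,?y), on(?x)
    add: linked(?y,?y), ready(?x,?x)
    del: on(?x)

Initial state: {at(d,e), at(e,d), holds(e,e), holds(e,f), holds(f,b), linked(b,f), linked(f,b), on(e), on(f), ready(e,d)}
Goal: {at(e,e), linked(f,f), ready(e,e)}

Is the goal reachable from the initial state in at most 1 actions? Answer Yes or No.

No

1. tag(e,d)  →  {at(d,d), at(d,e), at(e,d), holds(e,e), holds(e,f), holds(f,b), linked(b,f), linked(f,b), on(e), on(f), ready(e,e)}
2. step(d,e)  →  {at(d,d), at(d,e), holds(e,e), holds(e,f), holds(f,b), linked(b,f), linked(f,b), on(d), on(e), on(f), ready(e,e)}
3. step(e,d)  →  {at(d,d), at(e,e), holds(e,e), holds(e,f), holds(f,b), linked(b,f), linked(f,b), on(d), on(e), on(f), ready(e,e)}
4. bind(f,b)  →  {at(d,d), at(e,e), holds(e,e), holds(e,f), holds(f,b), linked(b,f), linked(f,f), on(d), on(e), ready(b,f), ready(e,e)}
optimal plan length = 4; 4 > 1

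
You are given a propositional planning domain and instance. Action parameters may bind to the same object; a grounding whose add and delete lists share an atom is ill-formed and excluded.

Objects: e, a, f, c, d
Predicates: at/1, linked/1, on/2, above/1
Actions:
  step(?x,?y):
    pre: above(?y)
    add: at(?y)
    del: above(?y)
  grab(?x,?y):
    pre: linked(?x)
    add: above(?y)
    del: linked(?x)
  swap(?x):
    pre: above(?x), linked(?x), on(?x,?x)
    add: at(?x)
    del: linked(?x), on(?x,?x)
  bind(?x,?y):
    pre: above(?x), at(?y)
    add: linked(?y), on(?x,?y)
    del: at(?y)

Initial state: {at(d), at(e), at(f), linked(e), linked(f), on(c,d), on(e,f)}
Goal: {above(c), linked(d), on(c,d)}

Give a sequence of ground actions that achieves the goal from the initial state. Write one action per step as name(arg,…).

grab(e,c); bind(c,d)

1. grab(e,c)  →  {above(c), at(d), at(e), at(f), linked(f), on(c,d), on(e,f)}
2. bind(c,d)  →  {above(c), at(e), at(f), linked(d), linked(f), on(c,d), on(e,f)}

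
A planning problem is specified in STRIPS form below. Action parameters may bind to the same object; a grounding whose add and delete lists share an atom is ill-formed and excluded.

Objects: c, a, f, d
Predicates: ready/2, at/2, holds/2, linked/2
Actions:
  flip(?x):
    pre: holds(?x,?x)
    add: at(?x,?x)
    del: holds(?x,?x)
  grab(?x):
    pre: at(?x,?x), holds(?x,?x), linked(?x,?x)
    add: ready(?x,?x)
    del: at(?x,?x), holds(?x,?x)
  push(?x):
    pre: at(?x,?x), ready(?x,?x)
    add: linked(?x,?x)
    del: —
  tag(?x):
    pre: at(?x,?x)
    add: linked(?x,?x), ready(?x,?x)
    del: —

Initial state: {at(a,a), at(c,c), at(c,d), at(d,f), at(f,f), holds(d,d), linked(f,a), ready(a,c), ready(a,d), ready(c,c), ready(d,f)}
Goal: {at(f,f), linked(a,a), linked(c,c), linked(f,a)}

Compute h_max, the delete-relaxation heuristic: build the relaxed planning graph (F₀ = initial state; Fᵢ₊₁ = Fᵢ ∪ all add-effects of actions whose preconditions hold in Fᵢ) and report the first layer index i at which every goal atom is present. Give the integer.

F0 = init (11 atoms)
F1 = F0 ∪ {at(d,d), linked(a,a), linked(c,c), linked(f,f), ready(a,a), ready(f,f)}  (17 atoms)
goal ⊆ F1  ⇒  h_max = 1

1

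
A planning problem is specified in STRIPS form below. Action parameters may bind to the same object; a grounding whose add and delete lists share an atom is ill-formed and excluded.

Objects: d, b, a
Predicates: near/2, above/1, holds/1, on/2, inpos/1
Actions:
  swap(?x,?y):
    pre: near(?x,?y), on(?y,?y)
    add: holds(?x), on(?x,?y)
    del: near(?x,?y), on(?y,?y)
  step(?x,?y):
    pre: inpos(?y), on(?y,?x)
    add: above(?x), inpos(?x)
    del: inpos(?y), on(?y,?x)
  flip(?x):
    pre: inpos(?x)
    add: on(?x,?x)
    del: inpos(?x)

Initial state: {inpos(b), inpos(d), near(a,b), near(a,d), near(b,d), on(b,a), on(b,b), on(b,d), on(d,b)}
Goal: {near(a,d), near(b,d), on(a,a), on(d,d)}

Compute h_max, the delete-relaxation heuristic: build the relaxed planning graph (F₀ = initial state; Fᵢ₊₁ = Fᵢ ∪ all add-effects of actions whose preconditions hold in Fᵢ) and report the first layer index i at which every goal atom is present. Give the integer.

F0 = init (9 atoms)
F1 = F0 ∪ {above(a), above(b), above(d), holds(a), inpos(a), on(a,b), on(d,d)}  (16 atoms)
F2 = F1 ∪ {holds(b), on(a,a), on(a,d)}  (19 atoms)
goal ⊆ F2  ⇒  h_max = 2

2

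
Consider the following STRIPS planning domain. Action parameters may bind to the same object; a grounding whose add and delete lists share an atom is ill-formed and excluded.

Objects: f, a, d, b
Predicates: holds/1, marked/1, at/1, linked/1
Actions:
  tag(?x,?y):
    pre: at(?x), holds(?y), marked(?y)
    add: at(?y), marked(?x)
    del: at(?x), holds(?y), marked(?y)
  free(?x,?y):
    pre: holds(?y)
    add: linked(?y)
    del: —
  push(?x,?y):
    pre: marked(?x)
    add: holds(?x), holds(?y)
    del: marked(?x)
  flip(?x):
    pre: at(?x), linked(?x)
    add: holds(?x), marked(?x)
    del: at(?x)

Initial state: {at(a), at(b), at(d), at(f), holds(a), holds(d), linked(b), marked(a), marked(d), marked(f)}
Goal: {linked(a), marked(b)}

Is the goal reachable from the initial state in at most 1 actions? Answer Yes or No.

1. tag(b,d)  →  {at(a), at(d), at(f), holds(a), linked(b), marked(a), marked(b), marked(f)}
2. free(f,a)  →  {at(a), at(d), at(f), holds(a), linked(a), linked(b), marked(a), marked(b), marked(f)}
optimal plan length = 2; 2 > 1

No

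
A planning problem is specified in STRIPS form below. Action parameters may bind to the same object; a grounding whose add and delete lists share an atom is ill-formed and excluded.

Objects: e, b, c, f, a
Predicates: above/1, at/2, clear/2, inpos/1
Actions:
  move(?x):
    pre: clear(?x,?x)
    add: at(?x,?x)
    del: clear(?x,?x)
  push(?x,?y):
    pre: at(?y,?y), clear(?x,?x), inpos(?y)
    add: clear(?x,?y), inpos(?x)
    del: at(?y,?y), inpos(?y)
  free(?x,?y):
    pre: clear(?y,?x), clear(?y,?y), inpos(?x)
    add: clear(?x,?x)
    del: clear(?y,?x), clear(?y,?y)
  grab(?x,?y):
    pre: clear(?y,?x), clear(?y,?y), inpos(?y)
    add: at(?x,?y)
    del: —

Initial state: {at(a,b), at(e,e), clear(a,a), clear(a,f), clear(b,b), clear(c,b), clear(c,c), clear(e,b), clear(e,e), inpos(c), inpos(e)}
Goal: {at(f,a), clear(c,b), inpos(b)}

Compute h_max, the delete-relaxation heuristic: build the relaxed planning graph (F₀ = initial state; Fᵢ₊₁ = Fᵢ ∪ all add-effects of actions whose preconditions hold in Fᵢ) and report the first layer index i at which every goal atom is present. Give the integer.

F0 = init (11 atoms)
F1 = F0 ∪ {at(a,a), at(b,b), at(b,c), at(b,e), at(c,c), clear(a,e), clear(b,e), clear(c,e), inpos(a), inpos(b)}  (21 atoms)
F2 = F1 ∪ {at(e,a), at(e,b), at(e,c), at(f,a), clear(a,b), clear(a,c), clear(b,a), clear(b,c), clear(c,a), clear(e,a), clear(e,c)}  (32 atoms)
goal ⊆ F2  ⇒  h_max = 2

2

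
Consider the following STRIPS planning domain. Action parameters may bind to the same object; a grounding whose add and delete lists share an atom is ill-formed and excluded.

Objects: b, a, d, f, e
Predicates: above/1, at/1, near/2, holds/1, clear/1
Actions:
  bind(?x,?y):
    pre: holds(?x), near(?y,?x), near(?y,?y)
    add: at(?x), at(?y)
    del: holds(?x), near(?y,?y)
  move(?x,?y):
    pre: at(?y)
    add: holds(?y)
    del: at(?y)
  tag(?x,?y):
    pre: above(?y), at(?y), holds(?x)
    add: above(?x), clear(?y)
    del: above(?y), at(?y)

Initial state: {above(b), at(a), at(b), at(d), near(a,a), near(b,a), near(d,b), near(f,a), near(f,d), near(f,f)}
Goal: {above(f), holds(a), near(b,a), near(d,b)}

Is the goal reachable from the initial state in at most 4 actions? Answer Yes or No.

No

1. move(b,a)  →  {above(b), at(b), at(d), holds(a), near(a,a), near(b,a), near(d,b), near(f,a), near(f,d), near(f,f)}
2. bind(a,f)  →  {above(b), at(a), at(b), at(d), at(f), near(a,a), near(b,a), near(d,b), near(f,a), near(f,d)}
3. move(b,a)  →  {above(b), at(b), at(d), at(f), holds(a), near(a,a), near(b,a), near(d,b), near(f,a), near(f,d)}
4. move(b,f)  →  {above(b), at(b), at(d), holds(a), holds(f), near(a,a), near(b,a), near(d,b), near(f,a), near(f,d)}
5. tag(f,b)  →  {above(f), at(d), clear(b), holds(a), holds(f), near(a,a), near(b,a), near(d,b), near(f,a), near(f,d)}
optimal plan length = 5; 5 > 4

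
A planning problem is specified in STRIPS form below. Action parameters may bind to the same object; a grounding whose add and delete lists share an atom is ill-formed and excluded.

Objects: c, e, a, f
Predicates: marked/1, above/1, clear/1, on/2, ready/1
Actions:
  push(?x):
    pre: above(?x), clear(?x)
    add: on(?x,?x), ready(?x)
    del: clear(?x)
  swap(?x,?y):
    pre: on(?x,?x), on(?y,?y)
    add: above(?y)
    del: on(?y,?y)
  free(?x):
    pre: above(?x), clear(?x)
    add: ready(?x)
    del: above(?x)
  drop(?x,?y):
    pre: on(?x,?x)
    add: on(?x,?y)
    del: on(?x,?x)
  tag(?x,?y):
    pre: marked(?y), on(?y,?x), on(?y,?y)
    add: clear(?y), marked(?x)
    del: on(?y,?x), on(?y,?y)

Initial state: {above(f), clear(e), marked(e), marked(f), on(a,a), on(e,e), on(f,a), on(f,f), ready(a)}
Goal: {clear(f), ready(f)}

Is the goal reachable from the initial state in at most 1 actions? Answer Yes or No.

No

1. tag(a,f)  →  {above(f), clear(e), clear(f), marked(a), marked(e), marked(f), on(a,a), on(e,e), ready(a)}
2. free(f)  →  {clear(e), clear(f), marked(a), marked(e), marked(f), on(a,a), on(e,e), ready(a), ready(f)}
optimal plan length = 2; 2 > 1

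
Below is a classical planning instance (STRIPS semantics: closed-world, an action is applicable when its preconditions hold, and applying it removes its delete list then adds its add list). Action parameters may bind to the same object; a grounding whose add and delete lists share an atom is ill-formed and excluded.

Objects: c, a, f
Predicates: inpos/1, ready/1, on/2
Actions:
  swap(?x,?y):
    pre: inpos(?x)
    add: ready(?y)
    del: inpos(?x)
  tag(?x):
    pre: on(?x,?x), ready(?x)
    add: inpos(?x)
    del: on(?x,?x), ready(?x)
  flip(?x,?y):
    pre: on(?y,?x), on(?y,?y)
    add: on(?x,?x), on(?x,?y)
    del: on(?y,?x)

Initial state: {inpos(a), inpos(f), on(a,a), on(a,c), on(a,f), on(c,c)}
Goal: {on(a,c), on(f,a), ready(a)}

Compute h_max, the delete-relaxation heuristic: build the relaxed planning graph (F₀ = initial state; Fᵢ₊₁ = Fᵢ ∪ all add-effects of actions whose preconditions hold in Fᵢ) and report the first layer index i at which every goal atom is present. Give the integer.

1

F0 = init (6 atoms)
F1 = F0 ∪ {on(c,a), on(f,a), on(f,f), ready(a), ready(c), ready(f)}  (12 atoms)
goal ⊆ F1  ⇒  h_max = 1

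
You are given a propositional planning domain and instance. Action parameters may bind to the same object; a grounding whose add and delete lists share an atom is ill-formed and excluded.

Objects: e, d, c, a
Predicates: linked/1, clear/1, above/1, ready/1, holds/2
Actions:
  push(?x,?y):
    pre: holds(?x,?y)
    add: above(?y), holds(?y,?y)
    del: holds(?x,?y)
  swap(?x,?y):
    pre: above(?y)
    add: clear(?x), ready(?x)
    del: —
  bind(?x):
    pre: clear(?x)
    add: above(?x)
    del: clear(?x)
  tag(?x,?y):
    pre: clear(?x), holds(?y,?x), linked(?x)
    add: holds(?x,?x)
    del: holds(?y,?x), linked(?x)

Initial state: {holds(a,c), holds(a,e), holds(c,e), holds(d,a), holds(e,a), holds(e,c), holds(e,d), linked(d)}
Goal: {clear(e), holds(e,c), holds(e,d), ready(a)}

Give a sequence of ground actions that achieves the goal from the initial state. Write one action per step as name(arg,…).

1. push(e,a)  →  {above(a), holds(a,a), holds(a,c), holds(a,e), holds(c,e), holds(d,a), holds(e,c), holds(e,d), linked(d)}
2. swap(e,a)  →  {above(a), clear(e), holds(a,a), holds(a,c), holds(a,e), holds(c,e), holds(d,a), holds(e,c), holds(e,d), linked(d), ready(e)}
3. swap(a,a)  →  {above(a), clear(a), clear(e), holds(a,a), holds(a,c), holds(a,e), holds(c,e), holds(d,a), holds(e,c), holds(e,d), linked(d), ready(a), ready(e)}

push(e,a); swap(e,a); swap(a,a)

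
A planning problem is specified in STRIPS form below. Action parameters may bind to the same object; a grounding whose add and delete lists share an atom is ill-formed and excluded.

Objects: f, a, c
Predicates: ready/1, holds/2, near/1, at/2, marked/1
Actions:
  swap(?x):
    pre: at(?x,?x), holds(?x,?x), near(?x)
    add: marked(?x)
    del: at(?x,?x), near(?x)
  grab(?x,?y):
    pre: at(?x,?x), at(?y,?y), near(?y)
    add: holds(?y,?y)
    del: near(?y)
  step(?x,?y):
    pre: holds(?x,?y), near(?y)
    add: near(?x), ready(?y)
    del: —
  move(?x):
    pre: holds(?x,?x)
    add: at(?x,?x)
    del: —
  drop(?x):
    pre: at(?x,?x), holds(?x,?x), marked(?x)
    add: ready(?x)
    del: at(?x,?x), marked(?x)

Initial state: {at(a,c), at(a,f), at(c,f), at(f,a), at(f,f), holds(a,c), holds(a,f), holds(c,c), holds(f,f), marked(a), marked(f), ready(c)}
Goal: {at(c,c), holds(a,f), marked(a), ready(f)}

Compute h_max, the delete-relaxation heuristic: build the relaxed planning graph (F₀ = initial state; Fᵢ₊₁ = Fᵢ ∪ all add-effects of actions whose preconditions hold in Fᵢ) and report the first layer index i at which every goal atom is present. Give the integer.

F0 = init (12 atoms)
F1 = F0 ∪ {at(c,c), ready(f)}  (14 atoms)
goal ⊆ F1  ⇒  h_max = 1

1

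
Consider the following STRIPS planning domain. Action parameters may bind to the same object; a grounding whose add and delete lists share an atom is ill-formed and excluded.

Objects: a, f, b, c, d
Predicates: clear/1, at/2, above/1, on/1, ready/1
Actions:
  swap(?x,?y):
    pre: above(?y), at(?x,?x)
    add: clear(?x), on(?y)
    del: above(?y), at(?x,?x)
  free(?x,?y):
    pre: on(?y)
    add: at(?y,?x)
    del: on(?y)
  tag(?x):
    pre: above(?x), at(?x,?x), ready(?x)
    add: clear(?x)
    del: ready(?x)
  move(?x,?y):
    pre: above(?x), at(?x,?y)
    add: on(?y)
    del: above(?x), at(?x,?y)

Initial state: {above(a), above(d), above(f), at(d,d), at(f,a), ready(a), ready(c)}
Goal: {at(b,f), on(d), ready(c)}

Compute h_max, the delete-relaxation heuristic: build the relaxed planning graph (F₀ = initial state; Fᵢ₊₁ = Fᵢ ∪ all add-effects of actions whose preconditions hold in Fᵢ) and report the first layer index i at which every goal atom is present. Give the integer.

4

F0 = init (7 atoms)
F1 = F0 ∪ {clear(d), on(a), on(d), on(f)}  (11 atoms)
F2 = F1 ∪ {at(a,a), at(a,b), at(a,c), at(a,d), at(a,f), at(d,a), at(d,b), at(d,c), at(d,f), at(f,b), at(f,c), at(f,d), at(f,f)}  (24 atoms)
F3 = F2 ∪ {clear(a), clear(f), on(b), on(c)}  (28 atoms)
F4 = F3 ∪ {at(b,a), at(b,b), at(b,c), at(b,d), at(b,f), at(c,a), at(c,b), at(c,c), at(c,d), at(c,f)}  (38 atoms)
goal ⊆ F4  ⇒  h_max = 4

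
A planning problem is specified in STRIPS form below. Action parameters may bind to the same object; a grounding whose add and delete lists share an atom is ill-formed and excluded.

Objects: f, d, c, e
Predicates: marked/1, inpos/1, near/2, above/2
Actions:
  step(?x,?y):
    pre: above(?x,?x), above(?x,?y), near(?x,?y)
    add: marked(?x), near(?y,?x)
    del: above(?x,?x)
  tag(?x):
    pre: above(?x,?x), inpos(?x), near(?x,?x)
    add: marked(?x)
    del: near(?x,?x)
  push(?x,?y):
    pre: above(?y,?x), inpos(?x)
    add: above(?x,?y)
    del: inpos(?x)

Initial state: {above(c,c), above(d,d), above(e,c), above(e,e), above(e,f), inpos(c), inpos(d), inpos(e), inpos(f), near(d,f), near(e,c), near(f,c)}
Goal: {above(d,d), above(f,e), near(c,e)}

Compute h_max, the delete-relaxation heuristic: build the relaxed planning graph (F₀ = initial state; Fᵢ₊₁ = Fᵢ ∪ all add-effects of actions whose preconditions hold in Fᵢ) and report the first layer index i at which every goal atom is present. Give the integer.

F0 = init (12 atoms)
F1 = F0 ∪ {above(c,e), above(f,e), marked(e), near(c,e)}  (16 atoms)
goal ⊆ F1  ⇒  h_max = 1

1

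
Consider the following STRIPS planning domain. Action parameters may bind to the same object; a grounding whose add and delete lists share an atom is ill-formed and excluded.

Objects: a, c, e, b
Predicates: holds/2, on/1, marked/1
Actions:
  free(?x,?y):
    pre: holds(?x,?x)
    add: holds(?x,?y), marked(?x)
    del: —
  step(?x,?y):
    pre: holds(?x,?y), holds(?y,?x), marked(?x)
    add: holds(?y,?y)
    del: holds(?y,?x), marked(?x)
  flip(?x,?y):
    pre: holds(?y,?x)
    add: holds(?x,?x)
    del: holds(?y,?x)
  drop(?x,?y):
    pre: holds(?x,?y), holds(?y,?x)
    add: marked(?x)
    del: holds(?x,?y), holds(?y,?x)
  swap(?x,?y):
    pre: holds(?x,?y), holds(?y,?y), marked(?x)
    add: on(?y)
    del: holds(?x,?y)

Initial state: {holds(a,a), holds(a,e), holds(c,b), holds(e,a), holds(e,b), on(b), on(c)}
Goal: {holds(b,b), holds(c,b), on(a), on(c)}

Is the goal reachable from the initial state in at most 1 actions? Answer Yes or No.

No

1. free(a,a)  →  {holds(a,a), holds(a,e), holds(c,b), holds(e,a), holds(e,b), marked(a), on(b), on(c)}
2. flip(b,e)  →  {holds(a,a), holds(a,e), holds(b,b), holds(c,b), holds(e,a), marked(a), on(b), on(c)}
3. swap(a,a)  →  {holds(a,e), holds(b,b), holds(c,b), holds(e,a), marked(a), on(a), on(b), on(c)}
optimal plan length = 3; 3 > 1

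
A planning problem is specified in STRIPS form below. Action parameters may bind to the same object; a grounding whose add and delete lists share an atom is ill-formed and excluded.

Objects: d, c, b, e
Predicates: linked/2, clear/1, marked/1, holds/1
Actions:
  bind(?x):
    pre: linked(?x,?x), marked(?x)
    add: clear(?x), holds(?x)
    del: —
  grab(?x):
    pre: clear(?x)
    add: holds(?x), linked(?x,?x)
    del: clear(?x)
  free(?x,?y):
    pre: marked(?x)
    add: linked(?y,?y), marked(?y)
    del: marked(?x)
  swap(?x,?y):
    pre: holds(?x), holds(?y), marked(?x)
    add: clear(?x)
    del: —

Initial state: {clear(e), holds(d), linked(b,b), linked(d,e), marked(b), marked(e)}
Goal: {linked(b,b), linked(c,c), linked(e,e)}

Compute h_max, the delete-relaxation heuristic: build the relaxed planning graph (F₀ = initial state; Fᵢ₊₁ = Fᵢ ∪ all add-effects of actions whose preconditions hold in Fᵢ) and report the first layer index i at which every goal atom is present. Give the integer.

1

F0 = init (6 atoms)
F1 = F0 ∪ {clear(b), holds(b), holds(e), linked(c,c), linked(d,d), linked(e,e), marked(c), marked(d)}  (14 atoms)
goal ⊆ F1  ⇒  h_max = 1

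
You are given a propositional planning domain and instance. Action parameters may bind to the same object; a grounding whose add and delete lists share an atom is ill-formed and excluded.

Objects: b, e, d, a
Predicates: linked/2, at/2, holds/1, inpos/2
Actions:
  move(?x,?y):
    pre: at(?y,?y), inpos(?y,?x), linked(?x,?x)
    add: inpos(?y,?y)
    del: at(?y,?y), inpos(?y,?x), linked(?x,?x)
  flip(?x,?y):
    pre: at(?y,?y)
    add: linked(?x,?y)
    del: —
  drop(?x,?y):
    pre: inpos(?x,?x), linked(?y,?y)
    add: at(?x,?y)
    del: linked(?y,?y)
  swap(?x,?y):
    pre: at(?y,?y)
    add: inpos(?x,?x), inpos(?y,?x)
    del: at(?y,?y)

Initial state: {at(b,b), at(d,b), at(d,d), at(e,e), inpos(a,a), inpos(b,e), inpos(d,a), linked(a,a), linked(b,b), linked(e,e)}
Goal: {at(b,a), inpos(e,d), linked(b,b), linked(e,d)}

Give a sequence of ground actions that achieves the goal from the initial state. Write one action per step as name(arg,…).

1. move(e,b)  →  {at(d,b), at(d,d), at(e,e), inpos(a,a), inpos(b,b), inpos(d,a), linked(a,a), linked(b,b)}
2. flip(e,d)  →  {at(d,b), at(d,d), at(e,e), inpos(a,a), inpos(b,b), inpos(d,a), linked(a,a), linked(b,b), linked(e,d)}
3. drop(b,a)  →  {at(b,a), at(d,b), at(d,d), at(e,e), inpos(a,a), inpos(b,b), inpos(d,a), linked(b,b), linked(e,d)}
4. swap(d,e)  →  {at(b,a), at(d,b), at(d,d), inpos(a,a), inpos(b,b), inpos(d,a), inpos(d,d), inpos(e,d), linked(b,b), linked(e,d)}

move(e,b); flip(e,d); drop(b,a); swap(d,e)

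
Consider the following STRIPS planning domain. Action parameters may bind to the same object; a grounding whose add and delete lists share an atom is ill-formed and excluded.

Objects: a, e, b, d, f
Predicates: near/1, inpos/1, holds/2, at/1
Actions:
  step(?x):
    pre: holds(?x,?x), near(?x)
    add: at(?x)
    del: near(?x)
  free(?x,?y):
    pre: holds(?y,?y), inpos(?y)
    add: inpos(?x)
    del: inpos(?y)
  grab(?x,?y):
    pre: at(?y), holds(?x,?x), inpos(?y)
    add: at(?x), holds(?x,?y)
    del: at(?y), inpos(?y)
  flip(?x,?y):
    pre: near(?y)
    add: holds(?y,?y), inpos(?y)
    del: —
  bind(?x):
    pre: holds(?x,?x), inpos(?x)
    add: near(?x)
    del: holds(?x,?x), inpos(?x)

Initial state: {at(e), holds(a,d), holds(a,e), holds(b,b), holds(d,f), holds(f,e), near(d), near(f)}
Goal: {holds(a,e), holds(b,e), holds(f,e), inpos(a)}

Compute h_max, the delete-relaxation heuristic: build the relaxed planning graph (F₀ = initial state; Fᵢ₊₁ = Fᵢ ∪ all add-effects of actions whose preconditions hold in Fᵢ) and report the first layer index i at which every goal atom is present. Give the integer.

F0 = init (8 atoms)
F1 = F0 ∪ {holds(d,d), holds(f,f), inpos(d), inpos(f)}  (12 atoms)
F2 = F1 ∪ {at(d), at(f), inpos(a), inpos(b), inpos(e)}  (17 atoms)
F3 = F2 ∪ {at(b), holds(b,d), holds(b,e), holds(b,f), holds(d,e), holds(f,d), near(b)}  (24 atoms)
goal ⊆ F3  ⇒  h_max = 3

3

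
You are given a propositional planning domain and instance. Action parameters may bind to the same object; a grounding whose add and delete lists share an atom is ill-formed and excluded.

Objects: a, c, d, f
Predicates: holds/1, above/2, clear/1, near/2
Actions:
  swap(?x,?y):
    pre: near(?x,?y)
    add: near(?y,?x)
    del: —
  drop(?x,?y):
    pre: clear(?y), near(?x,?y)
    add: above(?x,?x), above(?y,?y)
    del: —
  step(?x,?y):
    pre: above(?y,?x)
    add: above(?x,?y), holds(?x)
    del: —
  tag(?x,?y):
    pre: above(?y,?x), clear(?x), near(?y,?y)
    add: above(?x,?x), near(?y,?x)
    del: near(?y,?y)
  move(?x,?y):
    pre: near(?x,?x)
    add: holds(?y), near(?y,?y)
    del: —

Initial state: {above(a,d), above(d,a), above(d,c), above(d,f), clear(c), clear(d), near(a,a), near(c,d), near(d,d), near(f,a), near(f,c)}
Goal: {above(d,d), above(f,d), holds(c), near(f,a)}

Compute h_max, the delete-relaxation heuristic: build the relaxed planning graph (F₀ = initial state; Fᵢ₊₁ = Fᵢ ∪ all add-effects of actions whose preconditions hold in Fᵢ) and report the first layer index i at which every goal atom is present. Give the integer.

1

F0 = init (11 atoms)
F1 = F0 ∪ {above(c,c), above(c,d), above(d,d), above(f,d), above(f,f), holds(a), holds(c), holds(d), holds(f), near(a,d), near(a,f), near(c,c), near(c,f), near(d,c), near(f,f)}  (26 atoms)
goal ⊆ F1  ⇒  h_max = 1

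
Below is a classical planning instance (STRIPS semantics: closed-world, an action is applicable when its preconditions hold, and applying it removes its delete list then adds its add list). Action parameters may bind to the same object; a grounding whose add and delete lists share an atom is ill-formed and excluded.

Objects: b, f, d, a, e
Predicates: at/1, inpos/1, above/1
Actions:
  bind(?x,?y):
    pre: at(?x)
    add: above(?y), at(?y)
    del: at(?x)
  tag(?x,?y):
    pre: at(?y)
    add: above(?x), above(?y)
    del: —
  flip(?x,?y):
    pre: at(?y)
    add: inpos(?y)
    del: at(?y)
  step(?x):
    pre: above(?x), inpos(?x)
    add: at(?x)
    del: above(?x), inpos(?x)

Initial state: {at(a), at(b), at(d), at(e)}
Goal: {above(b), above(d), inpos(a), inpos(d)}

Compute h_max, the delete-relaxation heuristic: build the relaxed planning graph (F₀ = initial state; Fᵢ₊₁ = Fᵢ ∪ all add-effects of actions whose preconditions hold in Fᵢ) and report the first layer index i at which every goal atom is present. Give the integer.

F0 = init (4 atoms)
F1 = F0 ∪ {above(a), above(b), above(d), above(e), above(f), at(f), inpos(a), inpos(b), inpos(d), inpos(e)}  (14 atoms)
goal ⊆ F1  ⇒  h_max = 1

1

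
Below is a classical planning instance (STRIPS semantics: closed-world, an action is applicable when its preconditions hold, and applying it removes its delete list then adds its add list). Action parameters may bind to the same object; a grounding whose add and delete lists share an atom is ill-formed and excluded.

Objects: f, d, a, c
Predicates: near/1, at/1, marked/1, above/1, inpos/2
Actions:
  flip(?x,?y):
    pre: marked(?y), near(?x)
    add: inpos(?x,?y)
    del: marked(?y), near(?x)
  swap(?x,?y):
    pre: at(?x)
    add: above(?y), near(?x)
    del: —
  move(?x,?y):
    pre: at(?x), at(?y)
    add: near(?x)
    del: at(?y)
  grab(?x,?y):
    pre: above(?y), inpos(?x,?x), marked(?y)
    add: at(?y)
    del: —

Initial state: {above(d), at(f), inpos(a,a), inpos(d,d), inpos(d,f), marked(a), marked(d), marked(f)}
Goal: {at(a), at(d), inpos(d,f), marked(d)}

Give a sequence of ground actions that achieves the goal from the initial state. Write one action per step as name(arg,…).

swap(f,a); grab(d,d); grab(d,a)

1. swap(f,a)  →  {above(a), above(d), at(f), inpos(a,a), inpos(d,d), inpos(d,f), marked(a), marked(d), marked(f), near(f)}
2. grab(d,d)  →  {above(a), above(d), at(d), at(f), inpos(a,a), inpos(d,d), inpos(d,f), marked(a), marked(d), marked(f), near(f)}
3. grab(d,a)  →  {above(a), above(d), at(a), at(d), at(f), inpos(a,a), inpos(d,d), inpos(d,f), marked(a), marked(d), marked(f), near(f)}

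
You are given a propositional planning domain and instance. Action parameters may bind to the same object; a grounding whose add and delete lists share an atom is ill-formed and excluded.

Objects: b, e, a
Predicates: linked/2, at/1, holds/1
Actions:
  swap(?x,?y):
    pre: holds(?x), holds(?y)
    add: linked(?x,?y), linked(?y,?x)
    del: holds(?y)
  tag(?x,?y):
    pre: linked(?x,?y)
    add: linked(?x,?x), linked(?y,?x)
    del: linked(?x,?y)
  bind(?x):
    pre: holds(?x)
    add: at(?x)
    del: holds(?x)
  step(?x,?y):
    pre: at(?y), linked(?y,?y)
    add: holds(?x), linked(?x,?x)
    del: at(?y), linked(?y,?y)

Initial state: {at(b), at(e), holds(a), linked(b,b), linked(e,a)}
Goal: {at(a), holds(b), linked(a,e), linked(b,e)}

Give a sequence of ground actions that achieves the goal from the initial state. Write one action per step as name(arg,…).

tag(e,a); bind(a); step(b,e); step(e,b); swap(b,e)

1. tag(e,a)  →  {at(b), at(e), holds(a), linked(a,e), linked(b,b), linked(e,e)}
2. bind(a)  →  {at(a), at(b), at(e), linked(a,e), linked(b,b), linked(e,e)}
3. step(b,e)  →  {at(a), at(b), holds(b), linked(a,e), linked(b,b)}
4. step(e,b)  →  {at(a), holds(b), holds(e), linked(a,e), linked(e,e)}
5. swap(b,e)  →  {at(a), holds(b), linked(a,e), linked(b,e), linked(e,b), linked(e,e)}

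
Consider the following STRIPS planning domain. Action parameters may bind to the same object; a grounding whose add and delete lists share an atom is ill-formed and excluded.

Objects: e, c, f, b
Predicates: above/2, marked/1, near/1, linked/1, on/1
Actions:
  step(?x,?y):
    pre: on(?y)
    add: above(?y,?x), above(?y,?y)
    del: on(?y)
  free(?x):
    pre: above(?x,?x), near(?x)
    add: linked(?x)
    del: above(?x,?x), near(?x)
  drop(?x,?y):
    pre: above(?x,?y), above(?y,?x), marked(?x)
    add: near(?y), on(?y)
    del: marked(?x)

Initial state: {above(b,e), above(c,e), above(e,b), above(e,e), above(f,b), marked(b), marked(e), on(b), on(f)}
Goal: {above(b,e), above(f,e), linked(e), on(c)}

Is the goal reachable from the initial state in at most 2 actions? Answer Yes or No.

1. step(e,f)  →  {above(b,e), above(c,e), above(e,b), above(e,e), above(f,b), above(f,e), above(f,f), marked(b), marked(e), on(b)}
2. drop(b,e)  →  {above(b,e), above(c,e), above(e,b), above(e,e), above(f,b), above(f,e), above(f,f), marked(e), near(e), on(b), on(e)}
3. step(c,e)  →  {above(b,e), above(c,e), above(e,b), above(e,c), above(e,e), above(f,b), above(f,e), above(f,f), marked(e), near(e), on(b)}
4. free(e)  →  {above(b,e), above(c,e), above(e,b), above(e,c), above(f,b), above(f,e), above(f,f), linked(e), marked(e), on(b)}
5. drop(e,c)  →  {above(b,e), above(c,e), above(e,b), above(e,c), above(f,b), above(f,e), above(f,f), linked(e), near(c), on(b), on(c)}
optimal plan length = 5; 5 > 2

No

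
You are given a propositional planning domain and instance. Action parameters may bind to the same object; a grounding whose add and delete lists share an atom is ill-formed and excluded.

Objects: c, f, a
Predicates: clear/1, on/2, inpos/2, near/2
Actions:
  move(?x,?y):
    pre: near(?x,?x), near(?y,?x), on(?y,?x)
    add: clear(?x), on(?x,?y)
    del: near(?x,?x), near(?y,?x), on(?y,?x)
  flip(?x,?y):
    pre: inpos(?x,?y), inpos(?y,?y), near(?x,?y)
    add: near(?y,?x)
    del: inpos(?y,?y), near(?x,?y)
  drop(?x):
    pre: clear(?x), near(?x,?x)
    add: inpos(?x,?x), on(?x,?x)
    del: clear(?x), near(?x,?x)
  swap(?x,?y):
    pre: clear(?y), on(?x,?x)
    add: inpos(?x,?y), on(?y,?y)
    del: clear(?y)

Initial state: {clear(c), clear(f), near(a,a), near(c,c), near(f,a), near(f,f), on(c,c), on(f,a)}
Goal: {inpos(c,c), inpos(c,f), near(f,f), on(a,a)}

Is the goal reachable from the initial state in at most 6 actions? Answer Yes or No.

1. move(a,f)  →  {clear(a), clear(c), clear(f), near(c,c), near(f,f), on(a,f), on(c,c)}
2. drop(c)  →  {clear(a), clear(f), inpos(c,c), near(f,f), on(a,f), on(c,c)}
3. swap(c,f)  →  {clear(a), inpos(c,c), inpos(c,f), near(f,f), on(a,f), on(c,c), on(f,f)}
4. swap(c,a)  →  {inpos(c,a), inpos(c,c), inpos(c,f), near(f,f), on(a,a), on(a,f), on(c,c), on(f,f)}
optimal plan length = 4; 4 ≤ 6

Yes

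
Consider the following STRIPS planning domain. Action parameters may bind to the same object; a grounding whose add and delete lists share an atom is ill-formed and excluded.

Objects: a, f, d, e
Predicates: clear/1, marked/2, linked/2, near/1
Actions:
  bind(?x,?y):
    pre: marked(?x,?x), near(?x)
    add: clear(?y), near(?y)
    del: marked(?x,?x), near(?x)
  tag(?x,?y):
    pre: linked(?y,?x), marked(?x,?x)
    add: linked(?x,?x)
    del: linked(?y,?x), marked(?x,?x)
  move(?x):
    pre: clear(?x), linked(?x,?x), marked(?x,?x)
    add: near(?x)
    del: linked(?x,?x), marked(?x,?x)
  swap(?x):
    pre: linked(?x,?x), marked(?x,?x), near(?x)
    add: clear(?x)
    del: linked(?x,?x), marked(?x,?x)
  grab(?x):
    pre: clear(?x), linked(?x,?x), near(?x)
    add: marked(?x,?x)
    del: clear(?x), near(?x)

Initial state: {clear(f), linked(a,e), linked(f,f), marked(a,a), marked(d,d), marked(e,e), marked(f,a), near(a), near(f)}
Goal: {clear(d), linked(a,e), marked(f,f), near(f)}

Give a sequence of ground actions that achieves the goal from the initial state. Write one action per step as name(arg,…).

bind(a,d); grab(f); bind(d,f)

1. bind(a,d)  →  {clear(d), clear(f), linked(a,e), linked(f,f), marked(d,d), marked(e,e), marked(f,a), near(d), near(f)}
2. grab(f)  →  {clear(d), linked(a,e), linked(f,f), marked(d,d), marked(e,e), marked(f,a), marked(f,f), near(d)}
3. bind(d,f)  →  {clear(d), clear(f), linked(a,e), linked(f,f), marked(e,e), marked(f,a), marked(f,f), near(f)}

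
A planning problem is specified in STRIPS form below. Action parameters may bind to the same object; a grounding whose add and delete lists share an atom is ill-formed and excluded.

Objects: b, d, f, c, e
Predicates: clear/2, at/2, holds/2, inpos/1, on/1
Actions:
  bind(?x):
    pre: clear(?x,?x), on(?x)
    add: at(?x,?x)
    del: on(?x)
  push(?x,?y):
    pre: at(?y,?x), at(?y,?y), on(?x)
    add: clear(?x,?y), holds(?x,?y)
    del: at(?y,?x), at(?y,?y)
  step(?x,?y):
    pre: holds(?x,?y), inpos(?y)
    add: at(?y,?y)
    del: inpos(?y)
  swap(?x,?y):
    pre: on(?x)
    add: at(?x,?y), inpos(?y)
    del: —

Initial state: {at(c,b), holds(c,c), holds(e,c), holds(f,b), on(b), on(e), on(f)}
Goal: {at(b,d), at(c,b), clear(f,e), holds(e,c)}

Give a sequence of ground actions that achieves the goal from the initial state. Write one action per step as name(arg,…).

swap(b,d); swap(e,f); swap(e,e); push(f,e)

1. swap(b,d)  →  {at(b,d), at(c,b), holds(c,c), holds(e,c), holds(f,b), inpos(d), on(b), on(e), on(f)}
2. swap(e,f)  →  {at(b,d), at(c,b), at(e,f), holds(c,c), holds(e,c), holds(f,b), inpos(d), inpos(f), on(b), on(e), on(f)}
3. swap(e,e)  →  {at(b,d), at(c,b), at(e,e), at(e,f), holds(c,c), holds(e,c), holds(f,b), inpos(d), inpos(e), inpos(f), on(b), on(e), on(f)}
4. push(f,e)  →  {at(b,d), at(c,b), clear(f,e), holds(c,c), holds(e,c), holds(f,b), holds(f,e), inpos(d), inpos(e), inpos(f), on(b), on(e), on(f)}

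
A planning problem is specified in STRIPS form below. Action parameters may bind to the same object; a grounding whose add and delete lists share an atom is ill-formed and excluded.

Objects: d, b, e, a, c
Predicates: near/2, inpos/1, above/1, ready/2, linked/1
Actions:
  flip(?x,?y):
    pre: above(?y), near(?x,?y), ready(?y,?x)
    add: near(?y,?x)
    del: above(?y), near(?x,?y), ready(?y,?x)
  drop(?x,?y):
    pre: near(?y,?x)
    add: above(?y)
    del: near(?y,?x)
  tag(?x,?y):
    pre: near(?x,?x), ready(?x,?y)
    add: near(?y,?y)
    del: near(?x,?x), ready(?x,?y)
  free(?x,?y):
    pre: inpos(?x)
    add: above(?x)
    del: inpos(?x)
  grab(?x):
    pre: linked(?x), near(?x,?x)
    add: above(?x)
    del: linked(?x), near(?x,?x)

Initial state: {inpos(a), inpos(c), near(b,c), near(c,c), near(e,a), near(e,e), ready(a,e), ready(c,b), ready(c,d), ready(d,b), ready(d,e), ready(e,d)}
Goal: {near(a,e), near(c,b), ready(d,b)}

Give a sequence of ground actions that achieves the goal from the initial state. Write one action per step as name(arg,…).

1. drop(c,c)  →  {above(c), inpos(a), inpos(c), near(b,c), near(e,a), near(e,e), ready(a,e), ready(c,b), ready(c,d), ready(d,b), ready(d,e), ready(e,d)}
2. flip(b,c)  →  {inpos(a), inpos(c), near(c,b), near(e,a), near(e,e), ready(a,e), ready(c,d), ready(d,b), ready(d,e), ready(e,d)}
3. free(a,d)  →  {above(a), inpos(c), near(c,b), near(e,a), near(e,e), ready(a,e), ready(c,d), ready(d,b), ready(d,e), ready(e,d)}
4. flip(e,a)  →  {inpos(c), near(a,e), near(c,b), near(e,e), ready(c,d), ready(d,b), ready(d,e), ready(e,d)}

drop(c,c); flip(b,c); free(a,d); flip(e,a)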